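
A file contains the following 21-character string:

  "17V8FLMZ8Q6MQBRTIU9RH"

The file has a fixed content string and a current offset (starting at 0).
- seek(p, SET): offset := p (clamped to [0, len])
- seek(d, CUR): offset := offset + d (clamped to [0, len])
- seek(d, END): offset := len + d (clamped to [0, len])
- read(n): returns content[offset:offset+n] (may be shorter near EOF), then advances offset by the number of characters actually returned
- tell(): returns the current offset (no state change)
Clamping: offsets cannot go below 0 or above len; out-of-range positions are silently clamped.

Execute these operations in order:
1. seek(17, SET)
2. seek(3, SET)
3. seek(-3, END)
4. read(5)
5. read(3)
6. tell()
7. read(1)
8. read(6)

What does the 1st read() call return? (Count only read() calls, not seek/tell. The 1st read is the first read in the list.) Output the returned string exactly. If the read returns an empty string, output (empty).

Answer: 9RH

Derivation:
After 1 (seek(17, SET)): offset=17
After 2 (seek(3, SET)): offset=3
After 3 (seek(-3, END)): offset=18
After 4 (read(5)): returned '9RH', offset=21
After 5 (read(3)): returned '', offset=21
After 6 (tell()): offset=21
After 7 (read(1)): returned '', offset=21
After 8 (read(6)): returned '', offset=21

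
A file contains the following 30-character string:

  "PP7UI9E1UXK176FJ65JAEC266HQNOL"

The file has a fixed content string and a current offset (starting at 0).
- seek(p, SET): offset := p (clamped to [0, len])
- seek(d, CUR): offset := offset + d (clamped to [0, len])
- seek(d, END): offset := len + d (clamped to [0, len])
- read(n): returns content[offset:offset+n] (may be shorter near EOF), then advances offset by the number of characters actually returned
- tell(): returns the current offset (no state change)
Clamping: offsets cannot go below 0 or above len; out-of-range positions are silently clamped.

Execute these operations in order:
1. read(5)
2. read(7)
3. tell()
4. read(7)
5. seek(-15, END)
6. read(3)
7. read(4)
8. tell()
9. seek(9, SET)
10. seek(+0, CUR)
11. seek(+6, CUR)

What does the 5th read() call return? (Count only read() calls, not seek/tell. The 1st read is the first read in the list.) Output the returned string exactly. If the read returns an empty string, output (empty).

After 1 (read(5)): returned 'PP7UI', offset=5
After 2 (read(7)): returned '9E1UXK1', offset=12
After 3 (tell()): offset=12
After 4 (read(7)): returned '76FJ65J', offset=19
After 5 (seek(-15, END)): offset=15
After 6 (read(3)): returned 'J65', offset=18
After 7 (read(4)): returned 'JAEC', offset=22
After 8 (tell()): offset=22
After 9 (seek(9, SET)): offset=9
After 10 (seek(+0, CUR)): offset=9
After 11 (seek(+6, CUR)): offset=15

Answer: JAEC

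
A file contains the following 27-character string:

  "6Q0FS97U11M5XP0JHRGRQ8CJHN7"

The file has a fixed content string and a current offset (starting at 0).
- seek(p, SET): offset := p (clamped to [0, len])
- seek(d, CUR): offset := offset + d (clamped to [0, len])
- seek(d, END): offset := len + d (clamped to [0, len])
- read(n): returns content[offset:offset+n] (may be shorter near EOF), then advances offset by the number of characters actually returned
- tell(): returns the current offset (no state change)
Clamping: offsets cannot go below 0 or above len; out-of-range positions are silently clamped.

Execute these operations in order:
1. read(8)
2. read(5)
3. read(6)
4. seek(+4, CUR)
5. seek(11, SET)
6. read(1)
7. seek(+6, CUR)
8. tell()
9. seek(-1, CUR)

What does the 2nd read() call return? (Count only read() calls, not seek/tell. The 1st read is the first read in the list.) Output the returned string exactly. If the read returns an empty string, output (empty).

After 1 (read(8)): returned '6Q0FS97U', offset=8
After 2 (read(5)): returned '11M5X', offset=13
After 3 (read(6)): returned 'P0JHRG', offset=19
After 4 (seek(+4, CUR)): offset=23
After 5 (seek(11, SET)): offset=11
After 6 (read(1)): returned '5', offset=12
After 7 (seek(+6, CUR)): offset=18
After 8 (tell()): offset=18
After 9 (seek(-1, CUR)): offset=17

Answer: 11M5X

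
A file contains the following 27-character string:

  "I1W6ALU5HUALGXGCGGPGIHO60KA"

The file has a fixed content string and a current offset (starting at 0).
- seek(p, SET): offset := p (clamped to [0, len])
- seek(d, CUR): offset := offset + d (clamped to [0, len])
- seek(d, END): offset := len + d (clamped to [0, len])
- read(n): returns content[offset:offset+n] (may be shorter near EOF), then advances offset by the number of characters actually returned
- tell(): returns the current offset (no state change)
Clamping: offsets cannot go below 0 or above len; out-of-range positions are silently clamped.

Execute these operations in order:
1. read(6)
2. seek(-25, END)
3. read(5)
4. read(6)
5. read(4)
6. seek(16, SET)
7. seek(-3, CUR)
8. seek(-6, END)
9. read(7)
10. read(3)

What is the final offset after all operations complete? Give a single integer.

Answer: 27

Derivation:
After 1 (read(6)): returned 'I1W6AL', offset=6
After 2 (seek(-25, END)): offset=2
After 3 (read(5)): returned 'W6ALU', offset=7
After 4 (read(6)): returned '5HUALG', offset=13
After 5 (read(4)): returned 'XGCG', offset=17
After 6 (seek(16, SET)): offset=16
After 7 (seek(-3, CUR)): offset=13
After 8 (seek(-6, END)): offset=21
After 9 (read(7)): returned 'HO60KA', offset=27
After 10 (read(3)): returned '', offset=27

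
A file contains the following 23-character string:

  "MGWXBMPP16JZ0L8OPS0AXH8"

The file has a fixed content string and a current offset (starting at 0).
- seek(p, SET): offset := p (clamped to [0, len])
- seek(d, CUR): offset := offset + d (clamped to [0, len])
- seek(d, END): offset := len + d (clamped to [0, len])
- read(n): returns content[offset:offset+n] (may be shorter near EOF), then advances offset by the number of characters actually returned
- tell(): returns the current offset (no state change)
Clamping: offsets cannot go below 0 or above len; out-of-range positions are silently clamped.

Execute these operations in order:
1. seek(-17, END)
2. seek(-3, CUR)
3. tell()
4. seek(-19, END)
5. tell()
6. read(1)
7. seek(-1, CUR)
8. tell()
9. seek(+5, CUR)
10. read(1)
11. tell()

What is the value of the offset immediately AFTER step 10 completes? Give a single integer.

Answer: 10

Derivation:
After 1 (seek(-17, END)): offset=6
After 2 (seek(-3, CUR)): offset=3
After 3 (tell()): offset=3
After 4 (seek(-19, END)): offset=4
After 5 (tell()): offset=4
After 6 (read(1)): returned 'B', offset=5
After 7 (seek(-1, CUR)): offset=4
After 8 (tell()): offset=4
After 9 (seek(+5, CUR)): offset=9
After 10 (read(1)): returned '6', offset=10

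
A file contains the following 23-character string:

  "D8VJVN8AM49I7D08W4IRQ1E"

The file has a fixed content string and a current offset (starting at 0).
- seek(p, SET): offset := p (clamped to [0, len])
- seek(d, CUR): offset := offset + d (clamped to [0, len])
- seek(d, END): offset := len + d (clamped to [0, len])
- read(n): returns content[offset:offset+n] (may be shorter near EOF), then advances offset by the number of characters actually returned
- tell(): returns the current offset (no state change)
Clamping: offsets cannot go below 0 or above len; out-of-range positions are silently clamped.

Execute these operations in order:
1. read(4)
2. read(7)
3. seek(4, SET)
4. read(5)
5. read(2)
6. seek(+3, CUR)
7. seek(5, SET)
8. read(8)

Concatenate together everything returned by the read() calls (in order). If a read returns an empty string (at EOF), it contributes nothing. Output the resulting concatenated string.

Answer: D8VJVN8AM49VN8AM49N8AM49I7

Derivation:
After 1 (read(4)): returned 'D8VJ', offset=4
After 2 (read(7)): returned 'VN8AM49', offset=11
After 3 (seek(4, SET)): offset=4
After 4 (read(5)): returned 'VN8AM', offset=9
After 5 (read(2)): returned '49', offset=11
After 6 (seek(+3, CUR)): offset=14
After 7 (seek(5, SET)): offset=5
After 8 (read(8)): returned 'N8AM49I7', offset=13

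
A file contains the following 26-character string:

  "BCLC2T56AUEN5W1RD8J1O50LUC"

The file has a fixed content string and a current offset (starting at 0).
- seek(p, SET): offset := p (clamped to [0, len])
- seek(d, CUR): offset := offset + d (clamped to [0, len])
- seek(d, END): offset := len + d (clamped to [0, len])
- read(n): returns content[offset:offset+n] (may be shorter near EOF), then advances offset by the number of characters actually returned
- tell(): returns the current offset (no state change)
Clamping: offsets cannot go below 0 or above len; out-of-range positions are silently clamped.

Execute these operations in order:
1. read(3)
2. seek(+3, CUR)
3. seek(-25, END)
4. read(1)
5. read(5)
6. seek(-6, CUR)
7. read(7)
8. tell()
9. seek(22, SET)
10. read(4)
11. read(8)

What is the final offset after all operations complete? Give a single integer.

After 1 (read(3)): returned 'BCL', offset=3
After 2 (seek(+3, CUR)): offset=6
After 3 (seek(-25, END)): offset=1
After 4 (read(1)): returned 'C', offset=2
After 5 (read(5)): returned 'LC2T5', offset=7
After 6 (seek(-6, CUR)): offset=1
After 7 (read(7)): returned 'CLC2T56', offset=8
After 8 (tell()): offset=8
After 9 (seek(22, SET)): offset=22
After 10 (read(4)): returned '0LUC', offset=26
After 11 (read(8)): returned '', offset=26

Answer: 26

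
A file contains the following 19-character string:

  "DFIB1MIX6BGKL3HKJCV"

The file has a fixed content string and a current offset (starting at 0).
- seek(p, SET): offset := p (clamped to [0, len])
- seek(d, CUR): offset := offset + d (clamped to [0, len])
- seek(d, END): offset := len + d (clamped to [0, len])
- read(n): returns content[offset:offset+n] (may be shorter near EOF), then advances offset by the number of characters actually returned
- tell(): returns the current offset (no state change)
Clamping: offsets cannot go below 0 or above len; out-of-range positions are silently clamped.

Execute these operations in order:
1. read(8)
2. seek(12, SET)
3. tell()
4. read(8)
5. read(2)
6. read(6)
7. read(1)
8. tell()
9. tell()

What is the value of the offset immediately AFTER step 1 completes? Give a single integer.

Answer: 8

Derivation:
After 1 (read(8)): returned 'DFIB1MIX', offset=8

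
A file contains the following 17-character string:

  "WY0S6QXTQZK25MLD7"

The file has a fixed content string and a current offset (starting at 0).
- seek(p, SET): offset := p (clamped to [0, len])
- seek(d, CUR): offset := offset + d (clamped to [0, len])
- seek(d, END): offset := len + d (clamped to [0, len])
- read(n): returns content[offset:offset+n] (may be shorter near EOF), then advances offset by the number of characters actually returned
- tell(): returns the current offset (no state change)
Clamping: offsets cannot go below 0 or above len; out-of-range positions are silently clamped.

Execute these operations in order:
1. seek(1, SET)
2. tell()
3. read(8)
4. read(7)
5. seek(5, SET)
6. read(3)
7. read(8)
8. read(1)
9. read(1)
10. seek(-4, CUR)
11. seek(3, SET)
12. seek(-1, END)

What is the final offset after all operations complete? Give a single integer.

After 1 (seek(1, SET)): offset=1
After 2 (tell()): offset=1
After 3 (read(8)): returned 'Y0S6QXTQ', offset=9
After 4 (read(7)): returned 'ZK25MLD', offset=16
After 5 (seek(5, SET)): offset=5
After 6 (read(3)): returned 'QXT', offset=8
After 7 (read(8)): returned 'QZK25MLD', offset=16
After 8 (read(1)): returned '7', offset=17
After 9 (read(1)): returned '', offset=17
After 10 (seek(-4, CUR)): offset=13
After 11 (seek(3, SET)): offset=3
After 12 (seek(-1, END)): offset=16

Answer: 16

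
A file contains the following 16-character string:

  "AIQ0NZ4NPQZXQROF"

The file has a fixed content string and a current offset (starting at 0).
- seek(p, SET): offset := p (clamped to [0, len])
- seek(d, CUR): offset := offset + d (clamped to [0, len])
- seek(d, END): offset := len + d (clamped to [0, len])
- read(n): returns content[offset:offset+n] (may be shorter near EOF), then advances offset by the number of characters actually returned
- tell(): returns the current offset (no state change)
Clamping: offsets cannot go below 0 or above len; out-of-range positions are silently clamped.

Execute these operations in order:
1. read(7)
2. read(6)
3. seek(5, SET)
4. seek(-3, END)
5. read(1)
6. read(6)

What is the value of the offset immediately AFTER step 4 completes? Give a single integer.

After 1 (read(7)): returned 'AIQ0NZ4', offset=7
After 2 (read(6)): returned 'NPQZXQ', offset=13
After 3 (seek(5, SET)): offset=5
After 4 (seek(-3, END)): offset=13

Answer: 13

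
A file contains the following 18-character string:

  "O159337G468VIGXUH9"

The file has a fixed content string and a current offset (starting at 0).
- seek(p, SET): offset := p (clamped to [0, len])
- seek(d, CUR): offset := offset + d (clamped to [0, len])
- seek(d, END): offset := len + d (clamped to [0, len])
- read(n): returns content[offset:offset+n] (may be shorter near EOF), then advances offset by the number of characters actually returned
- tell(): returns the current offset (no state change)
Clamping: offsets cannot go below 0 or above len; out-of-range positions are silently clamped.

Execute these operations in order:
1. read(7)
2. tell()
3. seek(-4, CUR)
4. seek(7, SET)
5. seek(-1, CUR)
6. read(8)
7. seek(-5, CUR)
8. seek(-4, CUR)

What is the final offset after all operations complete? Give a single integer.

After 1 (read(7)): returned 'O159337', offset=7
After 2 (tell()): offset=7
After 3 (seek(-4, CUR)): offset=3
After 4 (seek(7, SET)): offset=7
After 5 (seek(-1, CUR)): offset=6
After 6 (read(8)): returned '7G468VIG', offset=14
After 7 (seek(-5, CUR)): offset=9
After 8 (seek(-4, CUR)): offset=5

Answer: 5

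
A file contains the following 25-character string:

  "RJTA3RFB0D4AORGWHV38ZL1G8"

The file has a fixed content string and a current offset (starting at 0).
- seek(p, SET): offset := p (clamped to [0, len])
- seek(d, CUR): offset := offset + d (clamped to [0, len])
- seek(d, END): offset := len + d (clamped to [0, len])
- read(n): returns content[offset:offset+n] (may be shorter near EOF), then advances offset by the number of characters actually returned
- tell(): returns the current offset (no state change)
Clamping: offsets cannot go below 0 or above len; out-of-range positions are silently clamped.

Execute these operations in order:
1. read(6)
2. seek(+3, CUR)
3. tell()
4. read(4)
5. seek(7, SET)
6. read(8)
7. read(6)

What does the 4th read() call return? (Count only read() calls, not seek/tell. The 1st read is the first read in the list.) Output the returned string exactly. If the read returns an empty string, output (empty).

After 1 (read(6)): returned 'RJTA3R', offset=6
After 2 (seek(+3, CUR)): offset=9
After 3 (tell()): offset=9
After 4 (read(4)): returned 'D4AO', offset=13
After 5 (seek(7, SET)): offset=7
After 6 (read(8)): returned 'B0D4AORG', offset=15
After 7 (read(6)): returned 'WHV38Z', offset=21

Answer: WHV38Z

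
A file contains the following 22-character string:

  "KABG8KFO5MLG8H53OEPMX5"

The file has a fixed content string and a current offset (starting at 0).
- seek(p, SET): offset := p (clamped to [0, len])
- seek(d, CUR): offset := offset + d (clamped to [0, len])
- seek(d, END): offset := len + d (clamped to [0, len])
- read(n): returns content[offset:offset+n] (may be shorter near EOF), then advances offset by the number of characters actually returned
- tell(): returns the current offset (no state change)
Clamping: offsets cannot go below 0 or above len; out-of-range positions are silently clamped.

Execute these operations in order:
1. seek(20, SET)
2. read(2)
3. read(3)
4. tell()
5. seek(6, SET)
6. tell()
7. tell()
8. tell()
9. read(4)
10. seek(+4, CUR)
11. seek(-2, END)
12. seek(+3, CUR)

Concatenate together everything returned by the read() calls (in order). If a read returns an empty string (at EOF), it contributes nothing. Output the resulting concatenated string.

Answer: X5FO5M

Derivation:
After 1 (seek(20, SET)): offset=20
After 2 (read(2)): returned 'X5', offset=22
After 3 (read(3)): returned '', offset=22
After 4 (tell()): offset=22
After 5 (seek(6, SET)): offset=6
After 6 (tell()): offset=6
After 7 (tell()): offset=6
After 8 (tell()): offset=6
After 9 (read(4)): returned 'FO5M', offset=10
After 10 (seek(+4, CUR)): offset=14
After 11 (seek(-2, END)): offset=20
After 12 (seek(+3, CUR)): offset=22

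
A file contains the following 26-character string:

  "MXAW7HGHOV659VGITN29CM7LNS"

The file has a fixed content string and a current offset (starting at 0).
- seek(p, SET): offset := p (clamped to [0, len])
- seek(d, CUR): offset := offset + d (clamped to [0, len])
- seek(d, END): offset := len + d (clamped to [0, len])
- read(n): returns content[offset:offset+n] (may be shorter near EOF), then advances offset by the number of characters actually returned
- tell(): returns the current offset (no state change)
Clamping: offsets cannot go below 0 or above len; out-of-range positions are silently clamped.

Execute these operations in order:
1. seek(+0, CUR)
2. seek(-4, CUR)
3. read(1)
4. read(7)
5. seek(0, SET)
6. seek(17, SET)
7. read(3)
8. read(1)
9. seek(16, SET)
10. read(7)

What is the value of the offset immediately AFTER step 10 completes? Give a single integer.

Answer: 23

Derivation:
After 1 (seek(+0, CUR)): offset=0
After 2 (seek(-4, CUR)): offset=0
After 3 (read(1)): returned 'M', offset=1
After 4 (read(7)): returned 'XAW7HGH', offset=8
After 5 (seek(0, SET)): offset=0
After 6 (seek(17, SET)): offset=17
After 7 (read(3)): returned 'N29', offset=20
After 8 (read(1)): returned 'C', offset=21
After 9 (seek(16, SET)): offset=16
After 10 (read(7)): returned 'TN29CM7', offset=23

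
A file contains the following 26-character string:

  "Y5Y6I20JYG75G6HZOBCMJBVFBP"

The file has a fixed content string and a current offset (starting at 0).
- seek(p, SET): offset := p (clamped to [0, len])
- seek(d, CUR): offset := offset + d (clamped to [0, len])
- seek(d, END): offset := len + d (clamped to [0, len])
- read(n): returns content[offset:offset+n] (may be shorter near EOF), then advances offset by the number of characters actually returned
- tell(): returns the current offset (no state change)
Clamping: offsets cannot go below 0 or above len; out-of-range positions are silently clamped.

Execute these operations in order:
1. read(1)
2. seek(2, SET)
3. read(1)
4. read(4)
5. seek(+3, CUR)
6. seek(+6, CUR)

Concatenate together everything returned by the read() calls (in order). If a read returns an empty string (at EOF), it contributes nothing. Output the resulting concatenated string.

Answer: YY6I20

Derivation:
After 1 (read(1)): returned 'Y', offset=1
After 2 (seek(2, SET)): offset=2
After 3 (read(1)): returned 'Y', offset=3
After 4 (read(4)): returned '6I20', offset=7
After 5 (seek(+3, CUR)): offset=10
After 6 (seek(+6, CUR)): offset=16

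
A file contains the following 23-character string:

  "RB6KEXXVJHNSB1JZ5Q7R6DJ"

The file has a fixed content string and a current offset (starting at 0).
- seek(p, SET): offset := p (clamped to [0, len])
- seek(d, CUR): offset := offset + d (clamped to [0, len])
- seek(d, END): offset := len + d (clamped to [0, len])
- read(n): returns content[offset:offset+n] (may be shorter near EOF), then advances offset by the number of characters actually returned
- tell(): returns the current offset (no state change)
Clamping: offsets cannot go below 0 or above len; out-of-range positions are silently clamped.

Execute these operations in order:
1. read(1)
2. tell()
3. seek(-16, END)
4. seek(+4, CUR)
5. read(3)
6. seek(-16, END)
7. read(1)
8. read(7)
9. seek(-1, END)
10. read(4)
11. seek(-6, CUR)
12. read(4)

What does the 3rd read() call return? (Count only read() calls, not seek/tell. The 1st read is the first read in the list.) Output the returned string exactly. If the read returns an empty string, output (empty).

After 1 (read(1)): returned 'R', offset=1
After 2 (tell()): offset=1
After 3 (seek(-16, END)): offset=7
After 4 (seek(+4, CUR)): offset=11
After 5 (read(3)): returned 'SB1', offset=14
After 6 (seek(-16, END)): offset=7
After 7 (read(1)): returned 'V', offset=8
After 8 (read(7)): returned 'JHNSB1J', offset=15
After 9 (seek(-1, END)): offset=22
After 10 (read(4)): returned 'J', offset=23
After 11 (seek(-6, CUR)): offset=17
After 12 (read(4)): returned 'Q7R6', offset=21

Answer: V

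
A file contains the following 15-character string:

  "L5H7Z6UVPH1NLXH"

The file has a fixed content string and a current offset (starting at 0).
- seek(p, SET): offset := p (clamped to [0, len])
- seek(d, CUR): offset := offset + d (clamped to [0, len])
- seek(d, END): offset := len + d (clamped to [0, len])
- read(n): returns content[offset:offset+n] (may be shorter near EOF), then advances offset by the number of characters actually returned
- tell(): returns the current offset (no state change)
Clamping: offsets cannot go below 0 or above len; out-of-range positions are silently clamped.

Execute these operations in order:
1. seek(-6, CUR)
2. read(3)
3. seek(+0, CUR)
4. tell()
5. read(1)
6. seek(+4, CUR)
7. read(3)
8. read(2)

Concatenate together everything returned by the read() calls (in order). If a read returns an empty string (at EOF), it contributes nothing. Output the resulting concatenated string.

Answer: L5H7PH1NL

Derivation:
After 1 (seek(-6, CUR)): offset=0
After 2 (read(3)): returned 'L5H', offset=3
After 3 (seek(+0, CUR)): offset=3
After 4 (tell()): offset=3
After 5 (read(1)): returned '7', offset=4
After 6 (seek(+4, CUR)): offset=8
After 7 (read(3)): returned 'PH1', offset=11
After 8 (read(2)): returned 'NL', offset=13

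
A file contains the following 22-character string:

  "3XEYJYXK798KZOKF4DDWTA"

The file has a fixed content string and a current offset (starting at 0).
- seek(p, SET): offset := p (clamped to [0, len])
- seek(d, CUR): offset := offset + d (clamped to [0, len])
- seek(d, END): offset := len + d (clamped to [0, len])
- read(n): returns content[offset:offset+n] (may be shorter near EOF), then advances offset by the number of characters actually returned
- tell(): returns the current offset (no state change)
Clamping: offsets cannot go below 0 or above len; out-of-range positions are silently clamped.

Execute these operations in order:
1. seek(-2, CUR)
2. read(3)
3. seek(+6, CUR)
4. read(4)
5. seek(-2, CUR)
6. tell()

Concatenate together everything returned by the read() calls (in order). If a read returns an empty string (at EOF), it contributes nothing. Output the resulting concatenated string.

Answer: 3XE98KZ

Derivation:
After 1 (seek(-2, CUR)): offset=0
After 2 (read(3)): returned '3XE', offset=3
After 3 (seek(+6, CUR)): offset=9
After 4 (read(4)): returned '98KZ', offset=13
After 5 (seek(-2, CUR)): offset=11
After 6 (tell()): offset=11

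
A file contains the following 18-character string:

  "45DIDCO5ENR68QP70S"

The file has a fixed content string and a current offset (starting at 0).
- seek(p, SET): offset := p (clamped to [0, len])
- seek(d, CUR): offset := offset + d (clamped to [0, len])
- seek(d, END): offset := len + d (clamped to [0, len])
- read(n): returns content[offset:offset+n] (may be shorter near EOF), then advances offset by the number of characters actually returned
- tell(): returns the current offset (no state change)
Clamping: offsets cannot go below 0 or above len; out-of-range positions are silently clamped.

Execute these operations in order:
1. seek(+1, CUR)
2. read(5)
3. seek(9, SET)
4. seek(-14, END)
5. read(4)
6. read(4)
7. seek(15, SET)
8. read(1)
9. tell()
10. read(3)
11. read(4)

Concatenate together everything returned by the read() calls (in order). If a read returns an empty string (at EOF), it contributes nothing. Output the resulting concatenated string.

After 1 (seek(+1, CUR)): offset=1
After 2 (read(5)): returned '5DIDC', offset=6
After 3 (seek(9, SET)): offset=9
After 4 (seek(-14, END)): offset=4
After 5 (read(4)): returned 'DCO5', offset=8
After 6 (read(4)): returned 'ENR6', offset=12
After 7 (seek(15, SET)): offset=15
After 8 (read(1)): returned '7', offset=16
After 9 (tell()): offset=16
After 10 (read(3)): returned '0S', offset=18
After 11 (read(4)): returned '', offset=18

Answer: 5DIDCDCO5ENR670S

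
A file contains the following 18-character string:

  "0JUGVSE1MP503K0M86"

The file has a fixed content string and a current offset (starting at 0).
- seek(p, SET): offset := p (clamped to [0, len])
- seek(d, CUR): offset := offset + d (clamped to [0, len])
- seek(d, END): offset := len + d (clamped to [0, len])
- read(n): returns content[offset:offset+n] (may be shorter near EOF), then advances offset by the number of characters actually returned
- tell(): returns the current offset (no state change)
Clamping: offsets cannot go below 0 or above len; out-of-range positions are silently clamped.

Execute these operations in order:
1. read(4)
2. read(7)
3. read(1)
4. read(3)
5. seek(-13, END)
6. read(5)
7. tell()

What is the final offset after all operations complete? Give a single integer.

Answer: 10

Derivation:
After 1 (read(4)): returned '0JUG', offset=4
After 2 (read(7)): returned 'VSE1MP5', offset=11
After 3 (read(1)): returned '0', offset=12
After 4 (read(3)): returned '3K0', offset=15
After 5 (seek(-13, END)): offset=5
After 6 (read(5)): returned 'SE1MP', offset=10
After 7 (tell()): offset=10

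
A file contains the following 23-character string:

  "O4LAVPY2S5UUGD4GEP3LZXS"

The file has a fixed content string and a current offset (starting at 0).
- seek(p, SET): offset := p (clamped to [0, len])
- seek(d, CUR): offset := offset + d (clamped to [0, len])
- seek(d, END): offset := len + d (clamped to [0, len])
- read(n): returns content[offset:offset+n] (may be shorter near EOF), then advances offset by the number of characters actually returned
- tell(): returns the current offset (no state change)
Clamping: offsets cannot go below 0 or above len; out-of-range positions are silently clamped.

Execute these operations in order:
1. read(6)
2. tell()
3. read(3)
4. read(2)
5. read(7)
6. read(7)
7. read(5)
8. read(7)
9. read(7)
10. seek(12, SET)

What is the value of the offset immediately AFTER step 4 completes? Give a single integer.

Answer: 11

Derivation:
After 1 (read(6)): returned 'O4LAVP', offset=6
After 2 (tell()): offset=6
After 3 (read(3)): returned 'Y2S', offset=9
After 4 (read(2)): returned '5U', offset=11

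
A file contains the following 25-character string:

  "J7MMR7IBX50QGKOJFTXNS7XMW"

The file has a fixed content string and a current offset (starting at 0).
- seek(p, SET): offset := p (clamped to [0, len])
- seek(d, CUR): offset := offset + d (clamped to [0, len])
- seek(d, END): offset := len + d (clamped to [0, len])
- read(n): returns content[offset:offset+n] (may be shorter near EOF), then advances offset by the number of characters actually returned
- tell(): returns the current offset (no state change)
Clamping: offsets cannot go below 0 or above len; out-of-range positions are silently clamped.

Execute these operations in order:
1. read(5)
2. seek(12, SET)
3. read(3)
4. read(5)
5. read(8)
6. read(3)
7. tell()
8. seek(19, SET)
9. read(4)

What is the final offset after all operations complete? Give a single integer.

After 1 (read(5)): returned 'J7MMR', offset=5
After 2 (seek(12, SET)): offset=12
After 3 (read(3)): returned 'GKO', offset=15
After 4 (read(5)): returned 'JFTXN', offset=20
After 5 (read(8)): returned 'S7XMW', offset=25
After 6 (read(3)): returned '', offset=25
After 7 (tell()): offset=25
After 8 (seek(19, SET)): offset=19
After 9 (read(4)): returned 'NS7X', offset=23

Answer: 23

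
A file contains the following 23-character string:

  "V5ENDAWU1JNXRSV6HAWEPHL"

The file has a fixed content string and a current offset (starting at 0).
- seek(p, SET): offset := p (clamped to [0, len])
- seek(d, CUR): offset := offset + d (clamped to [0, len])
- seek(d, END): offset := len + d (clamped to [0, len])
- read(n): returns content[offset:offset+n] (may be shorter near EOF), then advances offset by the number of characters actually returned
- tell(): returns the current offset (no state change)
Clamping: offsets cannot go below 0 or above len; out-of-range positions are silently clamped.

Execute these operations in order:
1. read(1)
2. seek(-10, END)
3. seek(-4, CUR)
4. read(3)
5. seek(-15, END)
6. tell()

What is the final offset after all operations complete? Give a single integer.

After 1 (read(1)): returned 'V', offset=1
After 2 (seek(-10, END)): offset=13
After 3 (seek(-4, CUR)): offset=9
After 4 (read(3)): returned 'JNX', offset=12
After 5 (seek(-15, END)): offset=8
After 6 (tell()): offset=8

Answer: 8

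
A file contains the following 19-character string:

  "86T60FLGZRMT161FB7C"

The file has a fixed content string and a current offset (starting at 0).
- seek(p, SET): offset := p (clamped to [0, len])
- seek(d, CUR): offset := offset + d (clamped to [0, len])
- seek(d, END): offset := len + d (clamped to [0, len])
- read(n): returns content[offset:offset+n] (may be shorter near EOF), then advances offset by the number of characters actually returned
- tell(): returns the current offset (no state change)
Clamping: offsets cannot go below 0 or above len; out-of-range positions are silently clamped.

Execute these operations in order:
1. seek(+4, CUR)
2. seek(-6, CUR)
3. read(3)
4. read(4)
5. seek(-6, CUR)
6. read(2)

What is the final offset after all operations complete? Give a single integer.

Answer: 3

Derivation:
After 1 (seek(+4, CUR)): offset=4
After 2 (seek(-6, CUR)): offset=0
After 3 (read(3)): returned '86T', offset=3
After 4 (read(4)): returned '60FL', offset=7
After 5 (seek(-6, CUR)): offset=1
After 6 (read(2)): returned '6T', offset=3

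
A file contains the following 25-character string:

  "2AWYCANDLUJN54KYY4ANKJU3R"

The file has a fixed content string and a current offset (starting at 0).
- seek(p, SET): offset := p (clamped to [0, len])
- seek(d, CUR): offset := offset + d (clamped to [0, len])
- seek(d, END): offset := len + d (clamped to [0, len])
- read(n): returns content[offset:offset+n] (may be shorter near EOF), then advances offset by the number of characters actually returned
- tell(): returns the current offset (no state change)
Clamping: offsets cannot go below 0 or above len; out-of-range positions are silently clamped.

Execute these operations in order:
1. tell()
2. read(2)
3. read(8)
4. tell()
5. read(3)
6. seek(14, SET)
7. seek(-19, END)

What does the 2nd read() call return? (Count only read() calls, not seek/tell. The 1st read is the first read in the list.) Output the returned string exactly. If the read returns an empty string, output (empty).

Answer: WYCANDLU

Derivation:
After 1 (tell()): offset=0
After 2 (read(2)): returned '2A', offset=2
After 3 (read(8)): returned 'WYCANDLU', offset=10
After 4 (tell()): offset=10
After 5 (read(3)): returned 'JN5', offset=13
After 6 (seek(14, SET)): offset=14
After 7 (seek(-19, END)): offset=6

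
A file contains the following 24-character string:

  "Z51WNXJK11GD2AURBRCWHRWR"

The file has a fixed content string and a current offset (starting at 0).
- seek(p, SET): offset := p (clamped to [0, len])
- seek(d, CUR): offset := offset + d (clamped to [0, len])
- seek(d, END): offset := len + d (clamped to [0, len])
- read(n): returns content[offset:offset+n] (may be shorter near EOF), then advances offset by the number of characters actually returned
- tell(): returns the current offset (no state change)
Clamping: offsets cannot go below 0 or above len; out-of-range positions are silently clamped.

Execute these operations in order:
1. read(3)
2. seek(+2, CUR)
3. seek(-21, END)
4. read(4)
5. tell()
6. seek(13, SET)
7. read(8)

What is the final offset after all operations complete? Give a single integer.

After 1 (read(3)): returned 'Z51', offset=3
After 2 (seek(+2, CUR)): offset=5
After 3 (seek(-21, END)): offset=3
After 4 (read(4)): returned 'WNXJ', offset=7
After 5 (tell()): offset=7
After 6 (seek(13, SET)): offset=13
After 7 (read(8)): returned 'AURBRCWH', offset=21

Answer: 21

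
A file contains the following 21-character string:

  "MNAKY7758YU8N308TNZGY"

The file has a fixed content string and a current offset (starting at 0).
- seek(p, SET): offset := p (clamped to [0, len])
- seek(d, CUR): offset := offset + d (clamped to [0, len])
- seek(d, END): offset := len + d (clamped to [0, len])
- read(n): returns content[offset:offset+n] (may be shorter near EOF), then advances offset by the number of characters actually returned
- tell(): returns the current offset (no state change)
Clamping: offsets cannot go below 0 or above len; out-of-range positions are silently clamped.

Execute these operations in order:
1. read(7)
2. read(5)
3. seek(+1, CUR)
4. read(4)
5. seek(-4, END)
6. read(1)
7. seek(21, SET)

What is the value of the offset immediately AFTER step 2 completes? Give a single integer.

Answer: 12

Derivation:
After 1 (read(7)): returned 'MNAKY77', offset=7
After 2 (read(5)): returned '58YU8', offset=12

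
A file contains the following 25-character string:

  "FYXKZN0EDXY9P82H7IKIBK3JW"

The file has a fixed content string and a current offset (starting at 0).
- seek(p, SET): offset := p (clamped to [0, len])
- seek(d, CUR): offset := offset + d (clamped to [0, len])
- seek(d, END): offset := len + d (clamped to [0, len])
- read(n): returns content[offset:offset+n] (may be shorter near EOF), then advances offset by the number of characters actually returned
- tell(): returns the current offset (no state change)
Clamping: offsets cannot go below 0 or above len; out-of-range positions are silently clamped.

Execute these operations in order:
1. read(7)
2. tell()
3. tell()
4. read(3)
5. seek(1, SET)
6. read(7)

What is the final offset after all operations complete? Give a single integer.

After 1 (read(7)): returned 'FYXKZN0', offset=7
After 2 (tell()): offset=7
After 3 (tell()): offset=7
After 4 (read(3)): returned 'EDX', offset=10
After 5 (seek(1, SET)): offset=1
After 6 (read(7)): returned 'YXKZN0E', offset=8

Answer: 8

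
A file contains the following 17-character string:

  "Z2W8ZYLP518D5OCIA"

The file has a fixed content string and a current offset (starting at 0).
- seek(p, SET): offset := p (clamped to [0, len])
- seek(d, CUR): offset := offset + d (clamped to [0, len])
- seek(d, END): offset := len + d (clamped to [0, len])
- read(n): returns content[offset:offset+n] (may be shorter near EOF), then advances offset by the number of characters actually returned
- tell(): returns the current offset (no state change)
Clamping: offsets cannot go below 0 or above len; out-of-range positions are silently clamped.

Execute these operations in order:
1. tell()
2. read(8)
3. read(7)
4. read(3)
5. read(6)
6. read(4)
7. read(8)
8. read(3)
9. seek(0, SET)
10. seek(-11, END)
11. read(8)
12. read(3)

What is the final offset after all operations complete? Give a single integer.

Answer: 17

Derivation:
After 1 (tell()): offset=0
After 2 (read(8)): returned 'Z2W8ZYLP', offset=8
After 3 (read(7)): returned '518D5OC', offset=15
After 4 (read(3)): returned 'IA', offset=17
After 5 (read(6)): returned '', offset=17
After 6 (read(4)): returned '', offset=17
After 7 (read(8)): returned '', offset=17
After 8 (read(3)): returned '', offset=17
After 9 (seek(0, SET)): offset=0
After 10 (seek(-11, END)): offset=6
After 11 (read(8)): returned 'LP518D5O', offset=14
After 12 (read(3)): returned 'CIA', offset=17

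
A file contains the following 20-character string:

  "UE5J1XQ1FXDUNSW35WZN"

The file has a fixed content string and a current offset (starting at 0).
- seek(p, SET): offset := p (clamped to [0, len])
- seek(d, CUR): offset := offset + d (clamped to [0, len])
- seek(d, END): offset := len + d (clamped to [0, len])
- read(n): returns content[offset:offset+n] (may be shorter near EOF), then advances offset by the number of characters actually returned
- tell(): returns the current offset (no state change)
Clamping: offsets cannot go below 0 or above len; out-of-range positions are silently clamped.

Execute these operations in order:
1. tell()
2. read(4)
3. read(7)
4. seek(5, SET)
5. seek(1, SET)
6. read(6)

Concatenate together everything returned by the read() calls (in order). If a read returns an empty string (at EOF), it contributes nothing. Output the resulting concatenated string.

Answer: UE5J1XQ1FXDE5J1XQ

Derivation:
After 1 (tell()): offset=0
After 2 (read(4)): returned 'UE5J', offset=4
After 3 (read(7)): returned '1XQ1FXD', offset=11
After 4 (seek(5, SET)): offset=5
After 5 (seek(1, SET)): offset=1
After 6 (read(6)): returned 'E5J1XQ', offset=7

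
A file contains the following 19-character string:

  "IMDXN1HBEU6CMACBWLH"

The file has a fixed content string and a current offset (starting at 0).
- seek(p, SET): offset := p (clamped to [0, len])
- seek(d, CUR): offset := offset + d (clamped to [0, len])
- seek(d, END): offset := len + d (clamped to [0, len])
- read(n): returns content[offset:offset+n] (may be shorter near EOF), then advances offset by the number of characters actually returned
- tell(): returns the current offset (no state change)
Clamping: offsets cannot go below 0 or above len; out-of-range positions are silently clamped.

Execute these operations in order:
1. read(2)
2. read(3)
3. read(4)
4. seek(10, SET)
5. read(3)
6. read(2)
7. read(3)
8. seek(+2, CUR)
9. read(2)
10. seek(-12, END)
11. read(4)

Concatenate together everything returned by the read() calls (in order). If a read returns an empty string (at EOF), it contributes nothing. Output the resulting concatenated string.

Answer: IMDXN1HBE6CMACBWLBEU6

Derivation:
After 1 (read(2)): returned 'IM', offset=2
After 2 (read(3)): returned 'DXN', offset=5
After 3 (read(4)): returned '1HBE', offset=9
After 4 (seek(10, SET)): offset=10
After 5 (read(3)): returned '6CM', offset=13
After 6 (read(2)): returned 'AC', offset=15
After 7 (read(3)): returned 'BWL', offset=18
After 8 (seek(+2, CUR)): offset=19
After 9 (read(2)): returned '', offset=19
After 10 (seek(-12, END)): offset=7
After 11 (read(4)): returned 'BEU6', offset=11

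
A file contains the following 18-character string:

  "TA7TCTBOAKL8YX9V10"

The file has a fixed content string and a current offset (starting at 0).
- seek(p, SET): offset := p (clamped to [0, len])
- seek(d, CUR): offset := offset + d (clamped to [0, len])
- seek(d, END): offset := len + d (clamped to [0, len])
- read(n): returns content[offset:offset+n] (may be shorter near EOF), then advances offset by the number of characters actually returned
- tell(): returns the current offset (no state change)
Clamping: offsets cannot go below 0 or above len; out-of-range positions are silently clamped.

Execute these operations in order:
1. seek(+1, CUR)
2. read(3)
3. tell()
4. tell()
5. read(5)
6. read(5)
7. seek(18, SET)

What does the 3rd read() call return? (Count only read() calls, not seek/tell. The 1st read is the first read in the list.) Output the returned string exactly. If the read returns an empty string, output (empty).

Answer: KL8YX

Derivation:
After 1 (seek(+1, CUR)): offset=1
After 2 (read(3)): returned 'A7T', offset=4
After 3 (tell()): offset=4
After 4 (tell()): offset=4
After 5 (read(5)): returned 'CTBOA', offset=9
After 6 (read(5)): returned 'KL8YX', offset=14
After 7 (seek(18, SET)): offset=18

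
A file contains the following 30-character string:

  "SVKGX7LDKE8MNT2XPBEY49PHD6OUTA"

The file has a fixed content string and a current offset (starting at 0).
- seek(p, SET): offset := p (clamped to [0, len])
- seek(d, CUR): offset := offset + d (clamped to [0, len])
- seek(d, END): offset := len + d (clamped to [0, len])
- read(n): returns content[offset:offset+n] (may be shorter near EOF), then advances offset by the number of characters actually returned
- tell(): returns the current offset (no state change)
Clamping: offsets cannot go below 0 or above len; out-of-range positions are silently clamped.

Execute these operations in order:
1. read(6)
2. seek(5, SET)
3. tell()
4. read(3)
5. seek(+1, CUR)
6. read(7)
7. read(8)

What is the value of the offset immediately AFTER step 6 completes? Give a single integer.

After 1 (read(6)): returned 'SVKGX7', offset=6
After 2 (seek(5, SET)): offset=5
After 3 (tell()): offset=5
After 4 (read(3)): returned '7LD', offset=8
After 5 (seek(+1, CUR)): offset=9
After 6 (read(7)): returned 'E8MNT2X', offset=16

Answer: 16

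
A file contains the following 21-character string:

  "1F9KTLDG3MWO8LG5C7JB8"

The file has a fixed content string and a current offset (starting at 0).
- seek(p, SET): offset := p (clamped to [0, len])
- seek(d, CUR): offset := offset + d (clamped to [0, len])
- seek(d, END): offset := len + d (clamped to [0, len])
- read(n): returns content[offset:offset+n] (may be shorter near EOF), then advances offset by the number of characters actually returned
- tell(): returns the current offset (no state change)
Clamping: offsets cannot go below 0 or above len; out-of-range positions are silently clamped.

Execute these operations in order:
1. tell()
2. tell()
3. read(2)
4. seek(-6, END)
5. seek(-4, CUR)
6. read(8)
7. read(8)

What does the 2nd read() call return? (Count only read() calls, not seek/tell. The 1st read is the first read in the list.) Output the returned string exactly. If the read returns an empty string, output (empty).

After 1 (tell()): offset=0
After 2 (tell()): offset=0
After 3 (read(2)): returned '1F', offset=2
After 4 (seek(-6, END)): offset=15
After 5 (seek(-4, CUR)): offset=11
After 6 (read(8)): returned 'O8LG5C7J', offset=19
After 7 (read(8)): returned 'B8', offset=21

Answer: O8LG5C7J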